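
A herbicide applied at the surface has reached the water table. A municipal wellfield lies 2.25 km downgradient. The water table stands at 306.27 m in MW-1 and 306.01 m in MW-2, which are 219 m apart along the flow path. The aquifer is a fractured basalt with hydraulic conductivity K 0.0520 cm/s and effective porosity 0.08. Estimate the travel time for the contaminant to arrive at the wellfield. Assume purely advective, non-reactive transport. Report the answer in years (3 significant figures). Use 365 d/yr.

Hydraulic gradient i = (306.27 − 306.01) / 219 = 0.26 / 219 = 0.001187
K = 0.0520 cm/s × 864 = 44.93 m/d
Specific discharge q = 44.93 × 0.001187 = 0.05334 m/d
Seepage velocity v = q / n = 0.05334 / 0.08 = 0.6667 m/d
L = 2.25 km = 2250 m
t = L / v = 2250 / 0.6667 = 3375 d
   = 3375 / 365 = 9.25 yr

9.25 years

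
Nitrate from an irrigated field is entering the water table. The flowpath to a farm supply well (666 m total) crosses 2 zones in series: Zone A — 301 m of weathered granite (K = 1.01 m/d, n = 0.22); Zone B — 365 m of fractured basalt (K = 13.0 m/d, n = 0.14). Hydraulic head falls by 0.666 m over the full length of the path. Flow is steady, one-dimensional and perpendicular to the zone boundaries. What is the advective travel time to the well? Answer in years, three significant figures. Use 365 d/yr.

157 years

Steady 1-D flow in series ⇒ the Darcy flux q is identical in every zone and the zone head losses add (resistances L/K in series).
Σ(L/K) = 301/1.01 + 365/13.0 = 298.0 + 28.08 = 326.1 d
q = ΔH / Σ(L/K) = 0.666 / 326.1 = 0.002042 m/d (same in every zone)
Zone A: v = q/n = 0.002042/0.22 = 0.009283 m/d → t_A = 301/0.009283 = 32420 d
Zone B: v = q/n = 0.002042/0.14 = 0.01459 m/d → t_B = 365/0.01459 = 25020 d
Total t = 32420 + 25020 = 57440 d
   = 57440 / 365 = 157 yr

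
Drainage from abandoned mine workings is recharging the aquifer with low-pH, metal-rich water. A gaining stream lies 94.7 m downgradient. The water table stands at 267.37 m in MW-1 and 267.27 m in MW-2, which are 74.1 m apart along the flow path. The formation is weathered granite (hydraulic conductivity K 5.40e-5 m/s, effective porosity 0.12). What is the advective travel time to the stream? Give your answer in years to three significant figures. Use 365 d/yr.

Hydraulic gradient i = (267.37 − 267.27) / 74.1 = 0.10 / 74.1 = 0.001350
K = 5.40e-5 m/s × 86400 s/d = 4.666 m/d
Specific discharge q = 4.666 × 0.001350 = 0.006296 m/d
v = Ki/n = 4.666·0.001350/0.12 = 0.05247 m/d
t = L / v = 94.7 / 0.05247 = 1805 d
   = 1805 / 365 = 4.94 yr

4.94 years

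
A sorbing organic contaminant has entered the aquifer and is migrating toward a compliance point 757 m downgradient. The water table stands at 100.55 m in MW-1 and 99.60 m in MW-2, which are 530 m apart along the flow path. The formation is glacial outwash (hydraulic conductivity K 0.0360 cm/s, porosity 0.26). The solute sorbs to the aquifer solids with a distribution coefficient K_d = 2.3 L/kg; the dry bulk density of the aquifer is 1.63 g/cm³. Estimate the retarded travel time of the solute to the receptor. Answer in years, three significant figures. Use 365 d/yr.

Hydraulic gradient i = (100.55 − 99.60) / 530 = 0.95 / 530 = 0.001792
K = 0.0360 cm/s × 864 = 31.10 m/d
Specific discharge q = 31.10 × 0.001792 = 0.05575 m/d
Average linear velocity = 0.05575 / 0.26 = 0.2144 m/d
Retardation R = 1 + ρ_b·K_d/n = 1 + 1.63×2.3/0.26 = 15.42
Contaminant velocity v_c = v/R = 0.2144/15.42 = 0.01391 m/d
t = L/v_c = 757/0.01391 = 54430 d
   = 54430/365 = 149 yr

149 years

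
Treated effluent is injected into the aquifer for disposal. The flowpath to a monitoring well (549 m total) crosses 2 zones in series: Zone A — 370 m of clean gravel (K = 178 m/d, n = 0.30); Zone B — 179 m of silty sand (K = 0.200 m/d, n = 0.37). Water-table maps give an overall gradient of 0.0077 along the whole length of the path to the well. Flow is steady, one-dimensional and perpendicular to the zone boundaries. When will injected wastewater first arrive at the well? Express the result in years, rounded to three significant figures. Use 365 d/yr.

103 years

For zones in series the flux q is common to all zones; the equivalent conductivity is the harmonic (thickness-weighted) mean, K_eq = L_total / Σ(L_j/K_j).
Σ(L/K) = 370/178 + 179/0.200 = 2.079 + 895.0 = 897.1 d
K_eq = L_total / Σ(L/K) = 549 / 897.1 = 0.6120 m/d
q = K_eq · i = 0.6120 × 0.0077 = 0.004712 m/d (same in every zone)
Zone A: v = q/n = 0.004712/0.30 = 0.01571 m/d → t_A = 370/0.01571 = 23560 d
Zone B: v = q/n = 0.004712/0.37 = 0.01274 m/d → t_B = 179/0.01274 = 14050 d
Total t = 23560 + 14050 = 37610 d
   = 37610 / 365 = 103 yr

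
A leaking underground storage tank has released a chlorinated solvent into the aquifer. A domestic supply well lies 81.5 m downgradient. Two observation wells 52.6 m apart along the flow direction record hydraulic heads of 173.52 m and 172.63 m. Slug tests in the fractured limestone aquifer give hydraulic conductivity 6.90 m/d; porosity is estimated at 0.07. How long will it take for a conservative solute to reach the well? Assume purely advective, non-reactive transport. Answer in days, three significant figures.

48.9 days

Hydraulic gradient i = (173.52 − 172.63) / 52.6 = 0.89 / 52.6 = 0.01692
q = Ki = 6.90 × 0.01692 = 0.1167 m/d
Seepage velocity v = q / n = 0.1167 / 0.07 = 1.668 m/d
t = L / v = 81.5 / 1.668 = 48.87 d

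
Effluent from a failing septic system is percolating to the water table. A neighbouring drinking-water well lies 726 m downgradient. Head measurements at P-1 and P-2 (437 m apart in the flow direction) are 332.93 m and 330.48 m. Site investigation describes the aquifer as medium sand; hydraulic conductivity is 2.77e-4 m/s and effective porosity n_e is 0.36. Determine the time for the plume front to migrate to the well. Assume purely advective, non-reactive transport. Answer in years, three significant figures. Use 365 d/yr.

Hydraulic gradient i = (332.93 − 330.48) / 437 = 2.45 / 437 = 0.005606
K = 2.77e-4 m/s × 86400 s/d = 23.93 m/d
Darcy flux q = K·i = 23.93 × 0.005606 = 0.1342 m/d
Seepage velocity v = q / n = 0.1342 / 0.36 = 0.3727 m/d
t = L / v = 726 / 0.3727 = 1948 d
   = 1948 / 365 = 5.34 yr

5.34 years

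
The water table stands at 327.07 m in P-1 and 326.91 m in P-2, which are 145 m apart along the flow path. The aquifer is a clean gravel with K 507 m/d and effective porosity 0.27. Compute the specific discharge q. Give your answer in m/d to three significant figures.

0.559 m/d

Hydraulic gradient i = (327.07 − 326.91) / 145 = 0.16 / 145 = 0.001103
Specific discharge q = 507 × 0.001103 = 0.5594 m/d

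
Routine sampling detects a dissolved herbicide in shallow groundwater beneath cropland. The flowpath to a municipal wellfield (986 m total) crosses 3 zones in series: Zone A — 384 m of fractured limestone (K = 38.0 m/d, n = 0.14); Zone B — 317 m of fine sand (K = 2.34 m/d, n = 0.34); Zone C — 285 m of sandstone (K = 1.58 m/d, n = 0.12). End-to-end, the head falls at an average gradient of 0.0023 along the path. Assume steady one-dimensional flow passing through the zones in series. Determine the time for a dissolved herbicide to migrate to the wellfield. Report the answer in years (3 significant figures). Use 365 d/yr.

77.1 years

Continuity: the same q passes through each zone, so ΔH = q·Σ(L_j/K_j) — the zones act as resistances in series.
Σ(L/K) = 384/38.0 + 317/2.34 + 285/1.58 = 10.11 + 135.5 + 180.4 = 326.0 d
K_eq = L_total / Σ(L/K) = 986 / 326.0 = 3.025 m/d
q = K_eq · i = 3.025 × 0.0023 = 0.006957 m/d (same in every zone)
Zone A: v = q/n = 0.006957/0.14 = 0.04970 m/d → t_A = 384/0.04970 = 7727 d
Zone B: v = q/n = 0.006957/0.34 = 0.02046 m/d → t_B = 317/0.02046 = 15490 d
Zone C: v = q/n = 0.006957/0.12 = 0.05798 m/d → t_C = 285/0.05798 = 4916 d
Total t = 7727 + 15490 + 4916 = 28130 d
   = 28130 / 365 = 77.1 yr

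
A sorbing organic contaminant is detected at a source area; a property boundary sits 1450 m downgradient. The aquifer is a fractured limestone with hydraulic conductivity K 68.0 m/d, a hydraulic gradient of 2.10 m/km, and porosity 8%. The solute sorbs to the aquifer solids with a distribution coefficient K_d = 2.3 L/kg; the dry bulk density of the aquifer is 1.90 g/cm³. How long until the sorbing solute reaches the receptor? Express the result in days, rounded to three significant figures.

45200 days

Darcy flux q = K·i = 68.0 × 0.0021 = 0.1428 m/d
Average linear velocity = 0.1428 / 0.08 = 1.785 m/d
Retardation R = 1 + ρ_b·K_d/n = 1 + 1.90×2.3/0.08 = 55.62
Contaminant velocity v_c = v/R = 1.785/55.62 = 0.03209 m/d
t = L/v_c = 1450/0.03209 = 45190 d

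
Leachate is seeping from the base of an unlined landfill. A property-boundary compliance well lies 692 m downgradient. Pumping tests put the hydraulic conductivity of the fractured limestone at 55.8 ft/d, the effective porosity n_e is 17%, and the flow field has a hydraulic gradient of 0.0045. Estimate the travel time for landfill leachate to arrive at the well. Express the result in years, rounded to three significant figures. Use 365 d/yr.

K = 55.8 ft/d × 0.3048 = 17.01 m/d
Darcy flux q = K·i = 17.01 × 0.0045 = 0.07654 m/d
v_s = q/n_e = 0.07654/0.17 = 0.4502 m/d
t = L / v = 692 / 0.4502 = 1537 d
   = 1537 / 365 = 4.21 yr

4.21 years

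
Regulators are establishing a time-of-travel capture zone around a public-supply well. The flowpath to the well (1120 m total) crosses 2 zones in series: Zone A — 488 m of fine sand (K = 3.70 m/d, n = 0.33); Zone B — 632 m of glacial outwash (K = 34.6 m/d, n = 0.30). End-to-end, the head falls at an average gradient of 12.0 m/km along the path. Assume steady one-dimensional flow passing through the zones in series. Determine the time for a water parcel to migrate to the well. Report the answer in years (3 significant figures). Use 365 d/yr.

10.7 years

For zones in series the flux q is common to all zones; the equivalent conductivity is the harmonic (thickness-weighted) mean, K_eq = L_total / Σ(L_j/K_j).
Σ(L/K) = 488/3.70 + 632/34.6 = 131.9 + 18.27 = 150.2 d
K_eq = L_total / Σ(L/K) = 1120 / 150.2 = 7.459 m/d
q = K_eq · i = 7.459 × 0.012 = 0.08951 m/d (same in every zone)
Zone A: v = q/n = 0.08951/0.33 = 0.2712 m/d → t_A = 488/0.2712 = 1799 d
Zone B: v = q/n = 0.08951/0.30 = 0.2984 m/d → t_B = 632/0.2984 = 2118 d
Total t = 1799 + 2118 = 3918 d
   = 3918 / 365 = 10.7 yr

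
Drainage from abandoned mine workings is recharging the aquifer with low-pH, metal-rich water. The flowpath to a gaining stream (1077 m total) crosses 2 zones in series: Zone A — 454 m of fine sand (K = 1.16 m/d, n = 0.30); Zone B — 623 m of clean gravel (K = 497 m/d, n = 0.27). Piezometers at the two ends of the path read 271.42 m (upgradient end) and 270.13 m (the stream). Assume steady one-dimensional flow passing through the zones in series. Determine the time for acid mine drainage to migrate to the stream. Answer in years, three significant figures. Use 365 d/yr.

Total head drop ΔH = 271.42 − 270.13 = 1.29 m
Steady 1-D flow in series ⇒ the Darcy flux q is identical in every zone and the zone head losses add (resistances L/K in series).
Σ(L/K) = 454/1.16 + 623/497 = 391.4 + 1.254 = 392.6 d
q = ΔH / Σ(L/K) = 1.29 / 392.6 = 0.003286 m/d (same in every zone)
Zone A: v = q/n = 0.003286/0.30 = 0.01095 m/d → t_A = 454/0.01095 = 41450 d
Zone B: v = q/n = 0.003286/0.27 = 0.01217 m/d → t_B = 623/0.01217 = 51200 d
Total t = 41450 + 51200 = 92650 d
   = 92650 / 365 = 254 yr

254 years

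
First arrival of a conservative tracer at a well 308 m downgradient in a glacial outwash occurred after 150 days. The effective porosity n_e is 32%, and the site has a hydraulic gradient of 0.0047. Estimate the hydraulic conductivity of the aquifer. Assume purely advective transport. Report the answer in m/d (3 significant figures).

v = L / t = 308 / 150 = 2.053 m/d
K = v · n / i = 2.053 × 0.32 / 0.0047 = 140 m/d

140 m/d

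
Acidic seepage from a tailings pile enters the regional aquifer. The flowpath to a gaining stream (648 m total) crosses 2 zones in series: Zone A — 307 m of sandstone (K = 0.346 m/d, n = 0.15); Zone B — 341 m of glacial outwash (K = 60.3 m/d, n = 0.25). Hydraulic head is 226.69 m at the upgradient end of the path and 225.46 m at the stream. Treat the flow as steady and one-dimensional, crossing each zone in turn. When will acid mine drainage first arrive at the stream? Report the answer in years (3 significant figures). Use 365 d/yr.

Total head drop ΔH = 226.69 − 225.46 = 1.23 m
Steady 1-D flow in series ⇒ the Darcy flux q is identical in every zone and the zone head losses add (resistances L/K in series).
Σ(L/K) = 307/0.346 + 341/60.3 = 887.3 + 5.655 = 892.9 d
q = ΔH / Σ(L/K) = 1.23 / 892.9 = 0.001377 m/d (same in every zone)
Zone A: v = q/n = 0.001377/0.15 = 0.009183 m/d → t_A = 307/0.009183 = 33430 d
Zone B: v = q/n = 0.001377/0.25 = 0.005510 m/d → t_B = 341/0.005510 = 61890 d
Total t = 33430 + 61890 = 95320 d
   = 95320 / 365 = 261 yr

261 years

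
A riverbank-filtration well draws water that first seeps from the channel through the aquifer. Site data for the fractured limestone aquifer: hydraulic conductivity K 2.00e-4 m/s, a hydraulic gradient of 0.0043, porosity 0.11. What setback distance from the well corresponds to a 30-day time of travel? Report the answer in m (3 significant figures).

20.3 m

K = 2.00e-4 m/s × 86400 s/d = 17.28 m/d
q = Ki = 17.28 × 0.0043 = 0.07430 m/d
Average linear velocity = 0.07430 / 0.11 = 0.6755 m/d
L = v × T = 0.6755 × 30 = 20.26 m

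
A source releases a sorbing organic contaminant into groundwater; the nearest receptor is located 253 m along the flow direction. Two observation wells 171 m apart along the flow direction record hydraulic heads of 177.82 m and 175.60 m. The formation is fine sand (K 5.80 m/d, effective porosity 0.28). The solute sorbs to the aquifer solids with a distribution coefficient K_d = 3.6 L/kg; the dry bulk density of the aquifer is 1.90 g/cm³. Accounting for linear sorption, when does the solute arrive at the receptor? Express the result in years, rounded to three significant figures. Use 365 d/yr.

Hydraulic gradient i = (177.82 − 175.60) / 171 = 2.22 / 171 = 0.01298
Specific discharge q = 5.80 × 0.01298 = 0.07530 m/d
Average linear velocity = 0.07530 / 0.28 = 0.2689 m/d
Retardation R = 1 + ρ_b·K_d/n = 1 + 1.90×3.6/0.28 = 25.43
Contaminant velocity v_c = v/R = 0.2689/25.43 = 0.01058 m/d
t = L/v_c = 253/0.01058 = 23920 d
   = 23920/365 = 65.5 yr

65.5 years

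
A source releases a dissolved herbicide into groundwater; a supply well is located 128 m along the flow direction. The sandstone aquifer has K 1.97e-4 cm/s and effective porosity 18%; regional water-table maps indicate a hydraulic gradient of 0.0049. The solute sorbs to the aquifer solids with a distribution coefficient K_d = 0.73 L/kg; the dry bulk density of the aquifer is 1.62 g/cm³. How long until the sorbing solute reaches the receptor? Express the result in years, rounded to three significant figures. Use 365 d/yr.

573 years

K = 1.97e-4 cm/s × 864 = 0.1702 m/d
Darcy flux q = K·i = 0.1702 × 0.0049 = 8.340e-4 m/d
v = Ki/n = 0.1702·0.0049/0.18 = 0.004633 m/d
Retardation R = 1 + ρ_b·K_d/n = 1 + 1.62×0.73/0.18 = 7.570
Contaminant velocity v_c = v/R = 0.004633/7.570 = 6.121e-4 m/d
t = L/v_c = 128/6.121e-4 = 209100 d
   = 209100/365 = 573 yr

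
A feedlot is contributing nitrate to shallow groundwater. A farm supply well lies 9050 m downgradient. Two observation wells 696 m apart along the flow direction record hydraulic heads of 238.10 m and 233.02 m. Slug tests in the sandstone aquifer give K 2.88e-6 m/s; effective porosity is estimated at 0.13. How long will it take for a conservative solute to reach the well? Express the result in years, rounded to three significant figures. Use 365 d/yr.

1770 years

Hydraulic gradient i = (238.10 − 233.02) / 696 = 5.08 / 696 = 0.007299
K = 2.88e-6 m/s × 86400 s/d = 0.2488 m/d
Specific discharge q = 0.2488 × 0.007299 = 0.001816 m/d
Average linear velocity = 0.001816 / 0.13 = 0.01397 m/d
t = L / v = 9050 / 0.01397 = 647800 d
   = 647800 / 365 = 1770 yr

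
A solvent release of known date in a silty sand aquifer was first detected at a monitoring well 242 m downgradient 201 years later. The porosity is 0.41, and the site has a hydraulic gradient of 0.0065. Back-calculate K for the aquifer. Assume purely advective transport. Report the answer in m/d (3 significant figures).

0.208 m/d

t = 201 years = 73370 d
v = L / t = 242 / 73370 = 0.003299 m/d
K = v · n / i = 0.003299 × 0.41 / 0.0065 = 0.208 m/d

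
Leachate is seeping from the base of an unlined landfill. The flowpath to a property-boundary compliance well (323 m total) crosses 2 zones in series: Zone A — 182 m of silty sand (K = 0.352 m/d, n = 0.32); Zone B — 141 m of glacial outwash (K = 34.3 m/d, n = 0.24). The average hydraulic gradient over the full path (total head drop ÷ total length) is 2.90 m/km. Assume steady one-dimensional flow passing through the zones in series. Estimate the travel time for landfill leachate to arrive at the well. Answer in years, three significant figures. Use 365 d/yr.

Continuity: the same q passes through each zone, so ΔH = q·Σ(L_j/K_j) — the zones act as resistances in series.
Σ(L/K) = 182/0.352 + 141/34.3 = 517.0 + 4.111 = 521.2 d
K_eq = L_total / Σ(L/K) = 323 / 521.2 = 0.6198 m/d
q = K_eq · i = 0.6198 × 0.0029 = 0.001797 m/d (same in every zone)
Zone A: v = q/n = 0.001797/0.32 = 0.005617 m/d → t_A = 182/0.005617 = 32400 d
Zone B: v = q/n = 0.001797/0.24 = 0.007489 m/d → t_B = 141/0.007489 = 18830 d
Total t = 32400 + 18830 = 51230 d
   = 51230 / 365 = 140 yr

140 years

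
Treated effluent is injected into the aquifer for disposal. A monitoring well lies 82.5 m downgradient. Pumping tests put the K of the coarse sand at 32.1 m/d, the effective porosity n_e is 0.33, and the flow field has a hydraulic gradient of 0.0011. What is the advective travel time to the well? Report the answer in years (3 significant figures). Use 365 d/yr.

Specific discharge q = 32.1 × 0.0011 = 0.03531 m/d
v = Ki/n = 32.1·0.0011/0.33 = 0.1070 m/d
t = L / v = 82.5 / 0.1070 = 771.0 d
   = 771.0 / 365 = 2.11 yr

2.11 years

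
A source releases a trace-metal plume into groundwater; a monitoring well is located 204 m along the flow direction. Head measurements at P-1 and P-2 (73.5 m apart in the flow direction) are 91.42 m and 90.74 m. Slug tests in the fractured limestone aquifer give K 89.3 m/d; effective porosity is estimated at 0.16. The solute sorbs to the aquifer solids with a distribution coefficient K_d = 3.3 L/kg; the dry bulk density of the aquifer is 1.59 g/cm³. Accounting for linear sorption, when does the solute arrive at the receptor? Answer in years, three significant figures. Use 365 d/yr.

3.66 years

Hydraulic gradient i = (91.42 − 90.74) / 73.5 = 0.68 / 73.5 = 0.009252
Darcy flux q = K·i = 89.3 × 0.009252 = 0.8262 m/d
v_s = q/n_e = 0.8262/0.16 = 5.164 m/d
Retardation R = 1 + ρ_b·K_d/n = 1 + 1.59×3.3/0.16 = 33.79
Contaminant velocity v_c = v/R = 5.164/33.79 = 0.1528 m/d
t = L/v_c = 204/0.1528 = 1335 d
   = 1335/365 = 3.66 yr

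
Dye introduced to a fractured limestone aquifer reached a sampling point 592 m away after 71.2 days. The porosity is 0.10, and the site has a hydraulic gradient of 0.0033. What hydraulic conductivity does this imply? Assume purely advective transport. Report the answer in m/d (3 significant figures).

v = L / t = 592 / 71.2 = 8.315 m/d
K = v · n / i = 8.315 × 0.10 / 0.0033 = 252 m/d

252 m/d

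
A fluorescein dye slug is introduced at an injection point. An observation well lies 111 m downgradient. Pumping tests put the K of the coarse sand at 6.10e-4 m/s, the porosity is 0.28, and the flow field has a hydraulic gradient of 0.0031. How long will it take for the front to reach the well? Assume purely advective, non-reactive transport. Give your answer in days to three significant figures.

K = 6.10e-4 m/s × 86400 s/d = 52.70 m/d
q = Ki = 52.70 × 0.0031 = 0.1634 m/d
Average linear velocity = 0.1634 / 0.28 = 0.5835 m/d
t = L / v = 111 / 0.5835 = 190.2 d

190 days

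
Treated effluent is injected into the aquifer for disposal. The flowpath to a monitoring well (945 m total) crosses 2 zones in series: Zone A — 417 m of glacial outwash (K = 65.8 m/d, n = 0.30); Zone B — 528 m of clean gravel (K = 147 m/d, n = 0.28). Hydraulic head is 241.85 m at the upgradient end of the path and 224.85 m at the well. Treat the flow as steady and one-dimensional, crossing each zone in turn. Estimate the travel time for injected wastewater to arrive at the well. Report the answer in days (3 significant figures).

Total head drop ΔH = 241.85 − 224.85 = 17.00 m
Continuity: the same q passes through each zone, so ΔH = q·Σ(L_j/K_j) — the zones act as resistances in series.
Σ(L/K) = 417/65.8 + 528/147 = 6.337 + 3.592 = 9.929 d
q = ΔH / Σ(L/K) = 17.00 / 9.929 = 1.712 m/d (same in every zone)
Zone A: v = q/n = 1.712/0.30 = 5.707 m/d → t_A = 417/5.707 = 73.07 d
Zone B: v = q/n = 1.712/0.28 = 6.115 m/d → t_B = 528/6.115 = 86.35 d
Total t = 73.07 + 86.35 = 159.4 d

159 days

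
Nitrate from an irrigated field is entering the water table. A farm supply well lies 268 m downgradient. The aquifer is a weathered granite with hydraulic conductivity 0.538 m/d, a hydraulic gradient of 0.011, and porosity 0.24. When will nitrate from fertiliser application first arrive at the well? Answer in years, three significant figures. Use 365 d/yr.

Darcy flux q = K·i = 0.538 × 0.011 = 0.005918 m/d
Seepage velocity v = q / n = 0.005918 / 0.24 = 0.02466 m/d
t = L / v = 268 / 0.02466 = 10870 d
   = 10870 / 365 = 29.8 yr

29.8 years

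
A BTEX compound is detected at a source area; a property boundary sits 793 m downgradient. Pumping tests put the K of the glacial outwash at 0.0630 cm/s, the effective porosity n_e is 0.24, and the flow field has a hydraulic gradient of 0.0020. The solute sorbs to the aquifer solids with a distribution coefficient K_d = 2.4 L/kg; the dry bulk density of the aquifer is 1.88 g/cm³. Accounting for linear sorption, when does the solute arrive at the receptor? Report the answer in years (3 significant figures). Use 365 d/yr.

94.8 years

K = 0.0630 cm/s × 864 = 54.43 m/d
Darcy flux q = K·i = 54.43 × 0.0020 = 0.1089 m/d
Seepage velocity v = q / n = 0.1089 / 0.24 = 0.4536 m/d
Retardation R = 1 + ρ_b·K_d/n = 1 + 1.88×2.4/0.24 = 19.80
Contaminant velocity v_c = v/R = 0.4536/19.80 = 0.02291 m/d
t = L/v_c = 793/0.02291 = 34620 d
   = 34620/365 = 94.8 yr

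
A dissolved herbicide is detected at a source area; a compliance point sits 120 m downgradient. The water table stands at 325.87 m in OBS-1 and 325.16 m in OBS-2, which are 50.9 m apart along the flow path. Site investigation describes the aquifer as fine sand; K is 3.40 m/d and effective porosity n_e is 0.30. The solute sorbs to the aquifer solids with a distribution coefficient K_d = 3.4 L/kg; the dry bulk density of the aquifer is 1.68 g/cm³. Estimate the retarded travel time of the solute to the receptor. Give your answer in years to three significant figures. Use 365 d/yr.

41.7 years

Hydraulic gradient i = (325.87 − 325.16) / 50.9 = 0.71 / 50.9 = 0.01395
Darcy flux q = K·i = 3.40 × 0.01395 = 0.04743 m/d
v_s = q/n_e = 0.04743/0.30 = 0.1581 m/d
Retardation R = 1 + ρ_b·K_d/n = 1 + 1.68×3.4/0.30 = 20.04
Contaminant velocity v_c = v/R = 0.1581/20.04 = 0.007889 m/d
t = L/v_c = 120/0.007889 = 15210 d
   = 15210/365 = 41.7 yr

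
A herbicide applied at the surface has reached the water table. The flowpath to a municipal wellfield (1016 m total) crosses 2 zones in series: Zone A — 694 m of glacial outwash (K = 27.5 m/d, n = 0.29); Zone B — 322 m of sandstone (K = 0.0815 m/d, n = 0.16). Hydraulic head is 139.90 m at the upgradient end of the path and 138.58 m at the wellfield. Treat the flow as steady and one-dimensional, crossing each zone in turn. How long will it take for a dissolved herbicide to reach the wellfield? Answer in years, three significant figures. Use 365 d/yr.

Total head drop ΔH = 139.90 − 138.58 = 1.32 m
Continuity: the same q passes through each zone, so ΔH = q·Σ(L_j/K_j) — the zones act as resistances in series.
Σ(L/K) = 694/27.5 + 322/0.0815 = 25.24 + 3951 = 3976 d
q = ΔH / Σ(L/K) = 1.32 / 3976 = 3.320e-4 m/d (same in every zone)
Zone A: v = q/n = 3.320e-4/0.29 = 0.001145 m/d → t_A = 694/0.001145 = 606200 d
Zone B: v = q/n = 3.320e-4/0.16 = 0.002075 m/d → t_B = 322/0.002075 = 155200 d
Total t = 606200 + 155200 = 761400 d
   = 761400 / 365 = 2090 yr

2090 years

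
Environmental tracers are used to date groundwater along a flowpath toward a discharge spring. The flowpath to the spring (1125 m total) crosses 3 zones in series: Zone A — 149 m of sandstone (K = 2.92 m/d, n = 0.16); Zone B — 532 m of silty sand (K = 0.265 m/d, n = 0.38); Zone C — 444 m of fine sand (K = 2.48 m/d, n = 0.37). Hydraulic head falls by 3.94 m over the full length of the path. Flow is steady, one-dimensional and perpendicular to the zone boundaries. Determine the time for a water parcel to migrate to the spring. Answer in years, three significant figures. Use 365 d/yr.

Continuity: the same q passes through each zone, so ΔH = q·Σ(L_j/K_j) — the zones act as resistances in series.
Σ(L/K) = 149/2.92 + 532/0.265 + 444/2.48 = 51.03 + 2008 + 179.0 = 2238 d
q = ΔH / Σ(L/K) = 3.94 / 2238 = 0.001761 m/d (same in every zone)
Zone A: v = q/n = 0.001761/0.16 = 0.01101 m/d → t_A = 149/0.01101 = 13540 d
Zone B: v = q/n = 0.001761/0.38 = 0.004634 m/d → t_B = 532/0.004634 = 114800 d
Zone C: v = q/n = 0.001761/0.37 = 0.004759 m/d → t_C = 444/0.004759 = 93300 d
Total t = 13540 + 114800 + 93300 = 221600 d
   = 221600 / 365 = 607 yr

607 years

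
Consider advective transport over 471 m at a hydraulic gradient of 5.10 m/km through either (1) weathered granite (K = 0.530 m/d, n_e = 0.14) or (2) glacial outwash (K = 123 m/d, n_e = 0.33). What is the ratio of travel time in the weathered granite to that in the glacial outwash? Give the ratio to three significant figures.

98.5

Unit 1 (weathered granite): v = 0.530×0.0051/0.14 = 0.01931 m/d, t = 471/0.01931 = 24400 d
Unit 2 (glacial outwash): v = 123×0.0051/0.33 = 1.901 m/d, t = 471/1.901 = 247.8 d
t(weathered granite) / t(glacial outwash) = 24400/247.8 = 98.5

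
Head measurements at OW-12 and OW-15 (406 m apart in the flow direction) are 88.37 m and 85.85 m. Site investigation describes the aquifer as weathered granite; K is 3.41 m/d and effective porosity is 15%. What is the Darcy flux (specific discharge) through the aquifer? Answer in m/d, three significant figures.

0.0212 m/d

Hydraulic gradient i = (88.37 − 85.85) / 406 = 2.52 / 406 = 0.006207
Darcy flux q = K·i = 3.41 × 0.006207 = 0.02117 m/d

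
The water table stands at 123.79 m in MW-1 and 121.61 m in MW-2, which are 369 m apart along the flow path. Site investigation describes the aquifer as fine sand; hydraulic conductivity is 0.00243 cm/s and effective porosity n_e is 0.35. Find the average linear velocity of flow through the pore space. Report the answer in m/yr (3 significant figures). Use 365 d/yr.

12.9 m/yr

Hydraulic gradient i = (123.79 − 121.61) / 369 = 2.18 / 369 = 0.005908
K = 0.00243 cm/s × 864 = 2.100 m/d
Specific discharge q = 2.100 × 0.005908 = 0.01240 m/d
v_s = q/n_e = 0.01240/0.35 = 0.03544 m/d
   = 0.03544 × 365 = 12.9 m/yr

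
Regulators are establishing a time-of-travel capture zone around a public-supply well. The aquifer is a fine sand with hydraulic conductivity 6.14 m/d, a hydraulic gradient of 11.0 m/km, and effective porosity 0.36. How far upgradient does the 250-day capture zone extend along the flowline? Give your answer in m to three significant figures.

46.9 m

Specific discharge q = 6.14 × 0.011 = 0.06754 m/d
Average linear velocity = 0.06754 / 0.36 = 0.1876 m/d
L = v × T = 0.1876 × 250 = 46.90 m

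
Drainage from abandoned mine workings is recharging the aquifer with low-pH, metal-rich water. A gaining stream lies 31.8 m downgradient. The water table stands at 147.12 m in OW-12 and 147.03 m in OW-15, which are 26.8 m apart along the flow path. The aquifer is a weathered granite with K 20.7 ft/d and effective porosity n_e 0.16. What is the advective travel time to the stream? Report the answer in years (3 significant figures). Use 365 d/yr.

Hydraulic gradient i = (147.12 − 147.03) / 26.8 = 0.09 / 26.8 = 0.003358
K = 20.7 ft/d × 0.3048 = 6.309 m/d
Specific discharge q = 6.309 × 0.003358 = 0.02119 m/d
v = Ki/n = 6.309·0.003358/0.16 = 0.1324 m/d
t = L / v = 31.8 / 0.1324 = 240.1 d
   = 240.1 / 365 = 0.658 yr

0.658 years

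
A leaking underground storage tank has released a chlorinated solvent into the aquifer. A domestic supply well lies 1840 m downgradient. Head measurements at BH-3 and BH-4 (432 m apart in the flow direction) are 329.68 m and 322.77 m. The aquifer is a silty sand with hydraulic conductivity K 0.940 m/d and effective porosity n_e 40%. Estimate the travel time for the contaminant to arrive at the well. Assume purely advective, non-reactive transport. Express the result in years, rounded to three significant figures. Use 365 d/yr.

Hydraulic gradient i = (329.68 − 322.77) / 432 = 6.91 / 432 = 0.01600
q = Ki = 0.940 × 0.01600 = 0.01504 m/d
v_s = q/n_e = 0.01504/0.40 = 0.03759 m/d
t = L / v = 1840 / 0.03759 = 48950 d
   = 48950 / 365 = 134 yr

134 years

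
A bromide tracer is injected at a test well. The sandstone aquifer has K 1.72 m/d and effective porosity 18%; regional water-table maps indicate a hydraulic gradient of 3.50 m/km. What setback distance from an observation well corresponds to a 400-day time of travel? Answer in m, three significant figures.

13.4 m

Darcy flux q = K·i = 1.72 × 0.0035 = 0.006020 m/d
Seepage velocity v = q / n = 0.006020 / 0.18 = 0.03344 m/d
L = v × T = 0.03344 × 400 = 13.38 m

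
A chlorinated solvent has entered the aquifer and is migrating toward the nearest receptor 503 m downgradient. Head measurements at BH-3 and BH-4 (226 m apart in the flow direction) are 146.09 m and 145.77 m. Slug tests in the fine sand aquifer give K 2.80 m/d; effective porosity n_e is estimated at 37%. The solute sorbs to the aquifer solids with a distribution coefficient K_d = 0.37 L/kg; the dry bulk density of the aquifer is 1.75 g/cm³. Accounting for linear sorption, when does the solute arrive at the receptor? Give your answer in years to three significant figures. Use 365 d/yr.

Hydraulic gradient i = (146.09 − 145.77) / 226 = 0.32 / 226 = 0.001416
Specific discharge q = 2.80 × 0.001416 = 0.003965 m/d
Average linear velocity = 0.003965 / 0.37 = 0.01072 m/d
Retardation R = 1 + ρ_b·K_d/n = 1 + 1.75×0.37/0.37 = 2.750
Contaminant velocity v_c = v/R = 0.01072/2.750 = 0.003896 m/d
t = L/v_c = 503/0.003896 = 129100 d
   = 129100/365 = 354 yr

354 years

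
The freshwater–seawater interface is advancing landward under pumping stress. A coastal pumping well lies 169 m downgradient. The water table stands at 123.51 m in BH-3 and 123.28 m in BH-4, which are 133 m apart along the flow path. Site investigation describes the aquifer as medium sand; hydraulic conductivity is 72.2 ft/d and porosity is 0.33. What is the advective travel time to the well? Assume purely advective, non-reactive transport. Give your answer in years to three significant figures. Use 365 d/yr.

Hydraulic gradient i = (123.51 − 123.28) / 133 = 0.23 / 133 = 0.001729
K = 72.2 ft/d × 0.3048 = 22.01 m/d
Specific discharge q = 22.01 × 0.001729 = 0.03806 m/d
Seepage velocity v = q / n = 0.03806 / 0.33 = 0.1153 m/d
t = L / v = 169 / 0.1153 = 1465 d
   = 1465 / 365 = 4.01 yr

4.01 years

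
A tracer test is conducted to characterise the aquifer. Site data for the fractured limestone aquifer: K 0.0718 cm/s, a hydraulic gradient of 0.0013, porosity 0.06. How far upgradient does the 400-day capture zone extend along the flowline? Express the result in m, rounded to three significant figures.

K = 0.0718 cm/s × 864 = 62.04 m/d
Darcy flux q = K·i = 62.04 × 0.0013 = 0.08065 m/d
Seepage velocity v = q / n = 0.08065 / 0.06 = 1.344 m/d
L = v × T = 1.344 × 400 = 537.6 m

538 m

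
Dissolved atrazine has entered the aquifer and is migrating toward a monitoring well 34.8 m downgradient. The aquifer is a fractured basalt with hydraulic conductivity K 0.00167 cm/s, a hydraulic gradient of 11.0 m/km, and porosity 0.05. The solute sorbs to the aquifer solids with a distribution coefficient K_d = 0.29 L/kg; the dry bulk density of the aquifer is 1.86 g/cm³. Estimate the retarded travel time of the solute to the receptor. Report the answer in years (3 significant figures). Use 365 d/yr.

K = 0.00167 cm/s × 864 = 1.443 m/d
Specific discharge q = 1.443 × 0.011 = 0.01587 m/d
Seepage velocity v = q / n = 0.01587 / 0.05 = 0.3174 m/d
Retardation R = 1 + ρ_b·K_d/n = 1 + 1.86×0.29/0.05 = 11.79
Contaminant velocity v_c = v/R = 0.3174/11.79 = 0.02693 m/d
t = L/v_c = 34.8/0.02693 = 1292 d
   = 1292/365 = 3.54 yr

3.54 years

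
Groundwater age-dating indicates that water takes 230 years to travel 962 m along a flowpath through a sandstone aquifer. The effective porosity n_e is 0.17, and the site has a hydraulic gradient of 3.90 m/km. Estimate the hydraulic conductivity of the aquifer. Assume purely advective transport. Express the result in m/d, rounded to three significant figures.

0.500 m/d

t = 230 years = 83950 d
v = L / t = 962 / 83950 = 0.01146 m/d
K = v · n / i = 0.01146 × 0.17 / 0.0039 = 0.500 m/d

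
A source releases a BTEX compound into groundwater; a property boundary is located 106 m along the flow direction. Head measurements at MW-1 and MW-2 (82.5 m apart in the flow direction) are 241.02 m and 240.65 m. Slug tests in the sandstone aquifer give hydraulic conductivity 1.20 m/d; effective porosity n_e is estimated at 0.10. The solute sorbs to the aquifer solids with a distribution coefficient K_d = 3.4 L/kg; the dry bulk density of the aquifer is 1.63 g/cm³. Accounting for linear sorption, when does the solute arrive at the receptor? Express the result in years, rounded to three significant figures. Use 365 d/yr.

304 years

Hydraulic gradient i = (241.02 − 240.65) / 82.5 = 0.37 / 82.5 = 0.004485
Specific discharge q = 1.20 × 0.004485 = 0.005382 m/d
Seepage velocity v = q / n = 0.005382 / 0.10 = 0.05382 m/d
Retardation R = 1 + ρ_b·K_d/n = 1 + 1.63×3.4/0.10 = 56.42
Contaminant velocity v_c = v/R = 0.05382/56.42 = 9.539e-4 m/d
t = L/v_c = 106/9.539e-4 = 111100 d
   = 111100/365 = 304 yr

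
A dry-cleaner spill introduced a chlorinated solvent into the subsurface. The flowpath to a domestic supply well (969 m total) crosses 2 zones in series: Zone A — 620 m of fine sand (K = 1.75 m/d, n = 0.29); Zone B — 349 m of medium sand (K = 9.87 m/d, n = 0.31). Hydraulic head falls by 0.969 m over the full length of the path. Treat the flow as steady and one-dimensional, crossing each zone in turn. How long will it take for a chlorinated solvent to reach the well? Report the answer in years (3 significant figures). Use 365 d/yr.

317 years

Steady 1-D flow in series ⇒ the Darcy flux q is identical in every zone and the zone head losses add (resistances L/K in series).
Σ(L/K) = 620/1.75 + 349/9.87 = 354.3 + 35.36 = 389.6 d
q = ΔH / Σ(L/K) = 0.969 / 389.6 = 0.002487 m/d (same in every zone)
Zone A: v = q/n = 0.002487/0.29 = 0.008575 m/d → t_A = 620/0.008575 = 72300 d
Zone B: v = q/n = 0.002487/0.31 = 0.008022 m/d → t_B = 349/0.008022 = 43500 d
Total t = 72300 + 43500 = 115800 d
   = 115800 / 365 = 317 yr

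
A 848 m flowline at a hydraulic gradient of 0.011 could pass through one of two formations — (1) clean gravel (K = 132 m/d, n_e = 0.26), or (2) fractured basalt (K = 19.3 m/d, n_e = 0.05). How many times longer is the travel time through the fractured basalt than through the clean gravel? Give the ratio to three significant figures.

1.32

Unit 1 (clean gravel): v = 132×0.011/0.26 = 5.585 m/d, t = 848/5.585 = 151.8 d
Unit 2 (fractured basalt): v = 19.3×0.011/0.05 = 4.246 m/d, t = 848/4.246 = 199.7 d
t(fractured basalt) / t(clean gravel) = 199.7/151.8 = 1.32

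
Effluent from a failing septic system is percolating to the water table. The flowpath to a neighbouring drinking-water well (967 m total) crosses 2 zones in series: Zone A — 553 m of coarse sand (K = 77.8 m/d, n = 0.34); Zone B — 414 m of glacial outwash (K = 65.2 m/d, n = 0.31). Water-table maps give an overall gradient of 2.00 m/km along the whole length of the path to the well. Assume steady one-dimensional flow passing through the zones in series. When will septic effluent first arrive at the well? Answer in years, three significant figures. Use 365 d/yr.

Continuity: the same q passes through each zone, so ΔH = q·Σ(L_j/K_j) — the zones act as resistances in series.
Σ(L/K) = 553/77.8 + 414/65.2 = 7.108 + 6.350 = 13.46 d
K_eq = L_total / Σ(L/K) = 967 / 13.46 = 71.85 m/d
q = K_eq · i = 71.85 × 0.0020 = 0.1437 m/d (same in every zone)
Zone A: v = q/n = 0.1437/0.34 = 0.4227 m/d → t_A = 553/0.4227 = 1308 d
Zone B: v = q/n = 0.1437/0.31 = 0.4636 m/d → t_B = 414/0.4636 = 893.0 d
Total t = 1308 + 893.0 = 2201 d
   = 2201 / 365 = 6.03 yr

6.03 years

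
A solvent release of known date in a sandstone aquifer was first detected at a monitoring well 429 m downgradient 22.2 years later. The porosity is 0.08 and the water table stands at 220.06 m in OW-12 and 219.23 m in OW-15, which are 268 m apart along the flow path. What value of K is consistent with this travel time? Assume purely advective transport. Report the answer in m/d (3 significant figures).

1.37 m/d

Hydraulic gradient i = (220.06 − 219.23) / 268 = 0.83 / 268 = 0.003097
t = 22.2 years = 8103 d
v = L / t = 429 / 8103 = 0.05294 m/d
K = v · n / i = 0.05294 × 0.08 / 0.003097 = 1.37 m/d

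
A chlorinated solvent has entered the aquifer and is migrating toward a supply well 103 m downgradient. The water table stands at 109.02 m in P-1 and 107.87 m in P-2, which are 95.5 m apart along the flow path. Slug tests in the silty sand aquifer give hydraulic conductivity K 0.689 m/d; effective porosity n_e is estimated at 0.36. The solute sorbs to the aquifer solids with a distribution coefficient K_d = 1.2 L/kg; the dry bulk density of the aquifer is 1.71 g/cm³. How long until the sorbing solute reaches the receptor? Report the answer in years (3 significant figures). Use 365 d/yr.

82.0 years

Hydraulic gradient i = (109.02 − 107.87) / 95.5 = 1.15 / 95.5 = 0.01204
Darcy flux q = K·i = 0.689 × 0.01204 = 0.008297 m/d
Average linear velocity = 0.008297 / 0.36 = 0.02305 m/d
Retardation R = 1 + ρ_b·K_d/n = 1 + 1.71×1.2/0.36 = 6.700
Contaminant velocity v_c = v/R = 0.02305/6.700 = 0.003440 m/d
t = L/v_c = 103/0.003440 = 29940 d
   = 29940/365 = 82.0 yr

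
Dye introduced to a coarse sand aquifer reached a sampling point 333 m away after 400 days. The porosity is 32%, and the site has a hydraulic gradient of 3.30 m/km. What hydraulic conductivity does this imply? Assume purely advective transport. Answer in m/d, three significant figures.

v = L / t = 333 / 400 = 0.8325 m/d
K = v · n / i = 0.8325 × 0.32 / 0.0033 = 80.7 m/d

80.7 m/d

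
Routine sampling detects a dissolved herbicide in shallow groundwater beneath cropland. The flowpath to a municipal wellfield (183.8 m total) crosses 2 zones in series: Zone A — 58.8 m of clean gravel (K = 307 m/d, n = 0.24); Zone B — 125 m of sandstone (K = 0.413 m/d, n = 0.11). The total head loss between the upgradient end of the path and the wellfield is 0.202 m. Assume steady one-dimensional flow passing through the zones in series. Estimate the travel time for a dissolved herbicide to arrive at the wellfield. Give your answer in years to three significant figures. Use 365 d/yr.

Continuity: the same q passes through each zone, so ΔH = q·Σ(L_j/K_j) — the zones act as resistances in series.
Σ(L/K) = 58.8/307 + 125/0.413 = 0.1915 + 302.7 = 302.9 d
q = ΔH / Σ(L/K) = 0.202 / 302.9 = 6.670e-4 m/d (same in every zone)
Zone A: v = q/n = 6.670e-4/0.24 = 0.002779 m/d → t_A = 58.8/0.002779 = 21160 d
Zone B: v = q/n = 6.670e-4/0.11 = 0.006064 m/d → t_B = 125/0.006064 = 20620 d
Total t = 21160 + 20620 = 41770 d
   = 41770 / 365 = 114 yr

114 years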